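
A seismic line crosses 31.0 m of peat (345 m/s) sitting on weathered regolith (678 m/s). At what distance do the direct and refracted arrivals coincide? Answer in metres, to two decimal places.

108.67 m

x_cross = 2h·√((V₂+V₁)/(V₂−V₁)).
(V₂+V₁)/(V₂−V₁) = (678+345)/(678−345) = 3.0721; √ = 1.7527.
x_cross = 2·31.0·1.7527 = 108.67 m.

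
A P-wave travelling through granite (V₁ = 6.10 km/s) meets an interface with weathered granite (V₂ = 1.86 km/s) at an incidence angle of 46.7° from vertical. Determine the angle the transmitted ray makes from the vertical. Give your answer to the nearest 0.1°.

sin θ₁/V₁ = sin θ₂/V₂ ⇒ sin θ₂ = 1.86·sin 46.7°/6.10 = 1.86·0.7278/6.10 = 0.2219.
θ₂ = arcsin 0.2219 = 12.82° from the normal.

12.8°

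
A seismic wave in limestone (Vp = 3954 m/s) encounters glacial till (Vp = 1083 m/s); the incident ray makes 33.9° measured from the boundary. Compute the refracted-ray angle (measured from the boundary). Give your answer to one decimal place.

Convert to the normal: θ₁ = 90° − 33.9° = 56.1°.
Snell's law: sin θ₂ = (V₂/V₁)·sin θ₁ = (1083/3954)·sin 56.1° = 0.2273.
θ₂ = arcsin 0.2273 = 13.14° from the normal.
From the interface: 90° − 13.14° = 76.86°.

76.9°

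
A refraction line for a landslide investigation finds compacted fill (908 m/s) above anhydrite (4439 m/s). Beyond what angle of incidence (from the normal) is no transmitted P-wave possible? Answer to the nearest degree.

Critical incidence: sin θ_c = V₁/V₂ = 908/4439 = 0.2046.
θ_c = arcsin 0.2046 = 11.80°.

12°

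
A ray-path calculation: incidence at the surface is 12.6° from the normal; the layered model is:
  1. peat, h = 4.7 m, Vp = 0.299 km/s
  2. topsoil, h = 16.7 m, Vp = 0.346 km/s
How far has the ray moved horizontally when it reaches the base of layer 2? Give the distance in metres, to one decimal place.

Apply Snell's law at each interface; in layer i the horizontal offset is hᵢ·tan θᵢ.
Layer 1: θ = 12.60°; offset = 4.7·tan 12.60° = 1.051 m.
Layer 2: sin θ = 0.346·sin 12.6°/0.299 = 0.2524, θ = 14.62°; offset = 16.7·tan 14.62° = 4.357 m.
Summing the layer offsets gives 5.407 m.

5.4 m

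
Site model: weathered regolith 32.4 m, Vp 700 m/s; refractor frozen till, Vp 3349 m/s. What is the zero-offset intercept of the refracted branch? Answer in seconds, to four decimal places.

θ_c = arcsin(V₁/V₂) = arcsin(700/3349) = 12.06°; cos θ_c = 0.9779.
tᵢ = 2h·cos θ_c / V₁ = 2·32.4·0.9779 / 700 = 0.09053 s.

0.0905 s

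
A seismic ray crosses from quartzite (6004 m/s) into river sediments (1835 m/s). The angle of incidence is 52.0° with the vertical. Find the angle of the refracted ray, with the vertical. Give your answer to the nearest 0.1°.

Snell's law: sin θ₂ = (V₂/V₁)·sin θ₁ = (1835/6004)·sin 52.0° = 0.2408.
θ₂ = sin⁻¹(0.2408) = 13.94° (from vertical).

13.9°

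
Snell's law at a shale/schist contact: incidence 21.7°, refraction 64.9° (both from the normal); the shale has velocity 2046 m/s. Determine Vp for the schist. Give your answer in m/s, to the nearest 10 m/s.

sin 21.7° = 0.3697; sin 64.9° = 0.9056.
V₂ = V₁·(sin θ₂/sin θ₁) = 2046·(0.9056/0.3697) = 5010.98 m/s.

5010 m/s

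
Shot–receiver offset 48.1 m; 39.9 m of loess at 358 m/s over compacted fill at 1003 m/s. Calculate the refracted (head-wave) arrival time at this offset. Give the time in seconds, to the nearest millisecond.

t = x/V₂ + 2h·√(V₂²−V₁²)/(V₁V₂).
√(V₂²−V₁²) = √(1003²−358²) = 936.9 m/s; delay term = 2·39.9·936.9/(358·1003) = 0.20822 s.
t = 48.1/1003 + 0.20822 = 0.25618 s.

0.256 s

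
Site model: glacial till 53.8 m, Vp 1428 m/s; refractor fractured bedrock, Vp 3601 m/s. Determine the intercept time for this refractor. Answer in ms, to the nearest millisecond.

tᵢ = 2h·√(V₂²−V₁²)/(V₁V₂).
√(V₂²−V₁²) = √(3601²−1428²) = 3305.8 m/s.
tᵢ = 2·53.8·3305.8/(1428·3601) = 0.06917 s.

69 ms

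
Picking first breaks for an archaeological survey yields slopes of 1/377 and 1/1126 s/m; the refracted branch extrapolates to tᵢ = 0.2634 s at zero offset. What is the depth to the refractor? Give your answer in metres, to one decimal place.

52.7 m

θ_c = arcsin(377/1126) = 19.56°; cos θ_c = 0.9423.
tᵢ = 2h cos θ_c/V₁ ⇒ h = tᵢ·V₁/(2 cos θ_c) = 0.2634·377/(2·0.9423) = 52.69 m.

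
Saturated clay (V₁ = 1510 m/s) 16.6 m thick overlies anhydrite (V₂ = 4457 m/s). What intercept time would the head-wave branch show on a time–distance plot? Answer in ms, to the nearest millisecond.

21 ms

θ_c = arcsin(V₁/V₂) = arcsin(1510/4457) = 19.80°; cos θ_c = 0.9409.
tᵢ = 2h·cos θ_c / V₁ = 2·16.6·0.9409 / 1510 = 0.02069 s.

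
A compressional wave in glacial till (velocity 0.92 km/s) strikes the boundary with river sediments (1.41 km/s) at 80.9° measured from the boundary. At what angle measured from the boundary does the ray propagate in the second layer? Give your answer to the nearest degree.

Angle from the normal: 90° − 80.9° = 9.1°.
sin θ₁/V₁ = sin θ₂/V₂ ⇒ sin θ₂ = 1.41·sin 9.1°/0.92 = 1.41·0.1582/0.92 = 0.2424.
θ₂ = arcsin 0.2424 = 14.03° from the normal.
From the interface: 90° − 14.03° = 75.97°.

76°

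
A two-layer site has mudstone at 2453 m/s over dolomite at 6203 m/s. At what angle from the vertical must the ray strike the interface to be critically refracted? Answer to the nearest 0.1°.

23.3°

Critical incidence: sin θ_c = V₁/V₂ = 2453/6203 = 0.3955.
θ_c = arcsin 0.3955 = 23.29°.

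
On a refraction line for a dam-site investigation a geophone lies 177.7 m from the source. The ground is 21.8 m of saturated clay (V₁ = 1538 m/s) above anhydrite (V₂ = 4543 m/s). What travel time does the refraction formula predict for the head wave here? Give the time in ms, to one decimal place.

65.8 ms

t = x/V₂ + 2h·√(V₂²−V₁²)/(V₁V₂).
√(V₂²−V₁²) = √(4543²−1538²) = 4274.7 m/s; delay term = 2·21.8·4274.7/(1538·4543) = 0.02667 s.
t = 177.7/4543 + 0.02667 = 0.06579 s.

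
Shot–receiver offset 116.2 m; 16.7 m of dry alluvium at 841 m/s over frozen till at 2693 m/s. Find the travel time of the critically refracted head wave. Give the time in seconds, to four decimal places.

0.0809 s

θ_c = arcsin(V₁/V₂) = arcsin(841/2693) = 18.20°, cos θ_c = 0.9500.
Intercept time tᵢ = 2h cos θ_c / V₁ = 2·16.7·0.9500/841 = 0.03773 s.
t = x/V₂ + tᵢ = 116.2/2693 + 0.03773 = 0.08088 s.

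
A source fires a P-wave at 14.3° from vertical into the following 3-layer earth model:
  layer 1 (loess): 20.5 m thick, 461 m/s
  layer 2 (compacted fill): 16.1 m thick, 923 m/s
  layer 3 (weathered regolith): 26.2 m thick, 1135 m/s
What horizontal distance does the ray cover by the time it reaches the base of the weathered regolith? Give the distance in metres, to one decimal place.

34.5 m

p = sin θ₁/V₁ = sin 14.3°/461 = 5.3579e-04 s/m is conserved through the stack.
Layer 1: θ = 14.30°; offset = 20.5·tan 14.30° = 5.225 m.
Layer 2: sin θ = p·923 = 0.4945 → θ = 29.64°; offset = 16.1·tan 29.64° = 9.161 m.
Layer 3: sin θ = p·1135 = 0.6081 → θ = 37.45°; offset = 26.2·tan 37.45° = 20.070 m.
Summing the layer offsets gives 34.456 m.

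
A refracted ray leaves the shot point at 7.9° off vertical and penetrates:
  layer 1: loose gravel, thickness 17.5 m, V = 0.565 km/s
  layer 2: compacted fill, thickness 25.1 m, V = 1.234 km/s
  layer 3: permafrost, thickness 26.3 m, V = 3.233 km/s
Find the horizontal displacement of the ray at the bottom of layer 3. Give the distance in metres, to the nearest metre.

44 m

Ray parameter p = sin 7.9° / 0.565 km/s = 2.4326e-01 s/km.
Layer 1: θ = 7.90°; offset = 17.5·tan 7.90° = 2.428 m.
Layer 2: sin θ = p·1.234 = 0.3002 → θ = 17.47°; offset = 25.1·tan 17.47° = 7.899 m.
Layer 3: sin θ = p·3.233 = 0.7865 → θ = 51.86°; offset = 26.3·tan 51.86° = 33.490 m.
Total horizontal offset = 43.818 m.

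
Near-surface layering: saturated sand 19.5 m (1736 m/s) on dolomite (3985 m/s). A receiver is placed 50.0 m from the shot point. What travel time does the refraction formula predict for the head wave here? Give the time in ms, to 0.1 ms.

θ_c = arcsin(V₁/V₂) = arcsin(1736/3985) = 25.83°, cos θ_c = 0.9001.
Intercept time tᵢ = 2h cos θ_c / V₁ = 2·19.5·0.9001/1736 = 0.02022 s.
t = x/V₂ + tᵢ = 50.0/3985 + 0.02022 = 0.03277 s.

32.8 ms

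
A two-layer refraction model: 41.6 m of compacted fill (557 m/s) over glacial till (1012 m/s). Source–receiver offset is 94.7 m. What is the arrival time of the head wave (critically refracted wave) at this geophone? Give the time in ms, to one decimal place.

218.3 ms

t = x/V₂ + 2h·√(V₂²−V₁²)/(V₁V₂).
√(V₂²−V₁²) = √(1012²−557²) = 844.9 m/s; delay term = 2·41.6·844.9/(557·1012) = 0.12471 s.
t = 94.7/1012 + 0.12471 = 0.21829 s.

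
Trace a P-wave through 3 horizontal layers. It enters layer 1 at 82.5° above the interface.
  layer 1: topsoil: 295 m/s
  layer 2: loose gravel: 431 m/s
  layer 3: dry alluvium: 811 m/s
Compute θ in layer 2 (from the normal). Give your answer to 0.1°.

From the normal: θ₁ = 90° − 82.5° = 7.5°.
Snell's law across each interface conserves sin θ / V, so sin θ_2 = V_2·sin θ₁/V₁.
sin θ_2 = 431 × sin 7.5° / 295 = 0.1907.
θ_2 = 10.99° from the vertical.

11.0°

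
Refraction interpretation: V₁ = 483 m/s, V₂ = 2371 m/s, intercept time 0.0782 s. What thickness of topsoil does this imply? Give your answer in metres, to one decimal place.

19.3 m

θ_c = arcsin(483/2371) = 11.75°; cos θ_c = 0.9790.
tᵢ = 2h cos θ_c/V₁ ⇒ h = tᵢ·V₁/(2 cos θ_c) = 0.0782·483/(2·0.9790) = 19.29 m.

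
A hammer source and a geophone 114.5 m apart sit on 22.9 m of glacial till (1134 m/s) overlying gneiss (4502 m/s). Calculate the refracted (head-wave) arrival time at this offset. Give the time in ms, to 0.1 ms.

θ_c = arcsin(V₁/V₂) = arcsin(1134/4502) = 14.59°, cos θ_c = 0.9678.
Intercept time tᵢ = 2h cos θ_c / V₁ = 2·22.9·0.9678/1134 = 0.03909 s.
t = x/V₂ + tᵢ = 114.5/4502 + 0.03909 = 0.06452 s.

64.5 ms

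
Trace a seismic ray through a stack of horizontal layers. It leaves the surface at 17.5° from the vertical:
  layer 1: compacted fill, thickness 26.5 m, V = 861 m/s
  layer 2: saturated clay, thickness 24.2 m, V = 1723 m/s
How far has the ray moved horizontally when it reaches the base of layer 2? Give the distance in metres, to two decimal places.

Ray parameter p = sin 17.5° / 861 m/s = 3.4925e-04 s/m.
Layer 1: θ = 17.50°; offset = 26.5·tan 17.50° = 8.3554 m.
Layer 2: sin θ = p·1723 = 0.6018 → θ = 37.00°; offset = 24.2·tan 37.00° = 18.2334 m.
Total horizontal offset = 26.5889 m.

26.59 m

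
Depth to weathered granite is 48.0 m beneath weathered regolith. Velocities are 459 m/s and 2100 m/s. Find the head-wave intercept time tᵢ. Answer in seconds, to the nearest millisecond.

0.204 s

tᵢ = 2h·√(V₂²−V₁²)/(V₁V₂).
√(V₂²−V₁²) = √(2100²−459²) = 2049.2 m/s.
tᵢ = 2·48.0·2049.2/(459·2100) = 0.20409 s.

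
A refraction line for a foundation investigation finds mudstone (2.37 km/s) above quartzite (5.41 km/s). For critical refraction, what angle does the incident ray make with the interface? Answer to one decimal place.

64.0°

Critical incidence: sin θ_c = V₁/V₂ = 2.37/5.41 = 0.4381.
θ_c = arcsin 0.4381 = 25.98°.
Measured from the interface: 90° − 25.98° = 64.02°.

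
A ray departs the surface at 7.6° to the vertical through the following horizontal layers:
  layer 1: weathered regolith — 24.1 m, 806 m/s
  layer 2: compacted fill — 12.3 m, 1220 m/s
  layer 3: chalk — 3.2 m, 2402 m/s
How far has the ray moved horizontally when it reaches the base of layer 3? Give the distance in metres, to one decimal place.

Apply Snell's law at each interface; in layer i the horizontal offset is hᵢ·tan θᵢ.
Layer 1: θ = 7.60°; offset = 24.1·tan 7.60° = 3.216 m.
Layer 2: sin θ = 1220·sin 7.6°/806 = 0.2002, θ = 11.55°; offset = 12.3·tan 11.55° = 2.513 m.
Layer 3: sin θ = 2402·sin 7.6°/806 = 0.3941, θ = 23.21°; offset = 3.2·tan 23.21° = 1.372 m.
Σ offsets = 7.101 m.

7.1 m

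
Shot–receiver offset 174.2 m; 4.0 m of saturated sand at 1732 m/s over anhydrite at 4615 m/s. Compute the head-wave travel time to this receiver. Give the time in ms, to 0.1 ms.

42.0 ms

θ_c = arcsin(V₁/V₂) = arcsin(1732/4615) = 22.04°, cos θ_c = 0.9269.
Intercept time tᵢ = 2h cos θ_c / V₁ = 2·4.0·0.9269/1732 = 0.00428 s.
t = x/V₂ + tᵢ = 174.2/4615 + 0.00428 = 0.04203 s.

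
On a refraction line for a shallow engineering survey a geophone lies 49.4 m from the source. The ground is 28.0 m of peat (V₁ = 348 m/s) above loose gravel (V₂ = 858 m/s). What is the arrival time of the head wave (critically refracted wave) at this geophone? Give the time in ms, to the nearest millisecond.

t = x/V₂ + 2h·√(V₂²−V₁²)/(V₁V₂).
√(V₂²−V₁²) = √(858²−348²) = 784.3 m/s; delay term = 2·28.0·784.3/(348·858) = 0.14709 s.
t = 49.4/858 + 0.14709 = 0.20466 s.

205 ms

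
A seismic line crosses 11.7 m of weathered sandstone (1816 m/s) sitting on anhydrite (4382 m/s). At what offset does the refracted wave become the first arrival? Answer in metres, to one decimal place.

θ_c = arcsin(1816/4382) = 24.48°, so cos θ_c = 0.9101 and tᵢ = 2h cos θ_c/V₁ = 0.0117 s.
At crossover x/V₁ = x/V₂ + tᵢ ⇒ x = tᵢ/(1/V₁ − 1/V₂) = 0.01173/(5.5066e-04 − 2.2821e-04) = 36.37 m.

36.4 m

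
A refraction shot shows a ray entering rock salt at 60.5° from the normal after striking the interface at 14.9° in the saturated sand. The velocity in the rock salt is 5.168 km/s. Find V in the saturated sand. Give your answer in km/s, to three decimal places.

Snell's law: sin 14.9°/V₁ = sin 60.5°/V₂.
V₁ = V₂·sin 14.9°/sin 60.5° = 5.168 × 0.2954 = 1.527 km/s.

1.527 km/s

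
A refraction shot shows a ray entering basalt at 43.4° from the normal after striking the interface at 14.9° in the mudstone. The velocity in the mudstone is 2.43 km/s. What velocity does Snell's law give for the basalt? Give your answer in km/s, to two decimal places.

6.49 km/s

Snell's law: sin 14.9°/V₁ = sin 43.4°/V₂.
V₂ = V₁·sin 43.4°/sin 14.9° = 2.43 × 2.6721 = 6.49 km/s.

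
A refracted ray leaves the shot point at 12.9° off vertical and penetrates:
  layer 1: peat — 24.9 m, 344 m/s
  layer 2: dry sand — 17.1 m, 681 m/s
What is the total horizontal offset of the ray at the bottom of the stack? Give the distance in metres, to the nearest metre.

14 m

p = sin θ₁/V₁ = sin 12.9°/344 = 6.4898e-04 s/m is conserved through the stack.
Layer 1: θ = 12.90°; offset = 24.9·tan 12.90° = 5.703 m.
Layer 2: sin θ = p·681 = 0.4420 → θ = 26.23°; offset = 17.1·tan 26.23° = 8.425 m.
Σ offsets = 14.128 m.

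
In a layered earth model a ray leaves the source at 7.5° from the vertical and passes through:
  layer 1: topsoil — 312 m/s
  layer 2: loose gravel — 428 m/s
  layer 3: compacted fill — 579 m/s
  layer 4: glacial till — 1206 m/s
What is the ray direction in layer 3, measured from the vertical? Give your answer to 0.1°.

Ray parameter p = sin 7.5° / 312 = 4.1835e-04 s/m.
sin θ_3 = p·V_3 = 4.1835e-04 × 579 = 0.2422.
θ_3 = 14.02° from the vertical.

14.0°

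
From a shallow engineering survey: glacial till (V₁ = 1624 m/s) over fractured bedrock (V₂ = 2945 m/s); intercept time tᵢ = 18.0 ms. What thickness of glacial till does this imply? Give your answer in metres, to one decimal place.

h = tᵢ·V₁·V₂ / (2·√(V₂²−V₁²)).
√(V₂²−V₁²) = √(2945² − 1624²) = 2456.8 m/s.
h = 0.018 s × 1624 × 2945 / (2 × 2456.8) = 17.52 m.

17.5 m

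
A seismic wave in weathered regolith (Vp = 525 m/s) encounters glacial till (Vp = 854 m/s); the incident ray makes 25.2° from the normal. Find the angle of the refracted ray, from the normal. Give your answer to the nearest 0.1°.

43.8°

Snell's law: sin θ₂ = (V₂/V₁)·sin θ₁ = (854/525)·sin 25.2° = 0.6926.
θ₂ = sin⁻¹(0.6926) = 43.84° (from vertical).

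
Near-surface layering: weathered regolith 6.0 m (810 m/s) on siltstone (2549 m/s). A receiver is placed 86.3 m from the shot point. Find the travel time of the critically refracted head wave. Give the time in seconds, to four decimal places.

θ_c = arcsin(V₁/V₂) = arcsin(810/2549) = 18.53°, cos θ_c = 0.9482.
Intercept time tᵢ = 2h cos θ_c / V₁ = 2·6.0·0.9482/810 = 0.01405 s.
t = x/V₂ + tᵢ = 86.3/2549 + 0.01405 = 0.04790 s.

0.0479 s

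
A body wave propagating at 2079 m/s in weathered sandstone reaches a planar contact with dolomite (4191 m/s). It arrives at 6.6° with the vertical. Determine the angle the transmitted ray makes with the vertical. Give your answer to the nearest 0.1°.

13.4°

sin θ₁/V₁ = sin θ₂/V₂ ⇒ sin θ₂ = 4191·sin 6.6°/2079 = 4191·0.1149/2079 = 0.2317.
θ₂ = sin⁻¹(0.2317) = 13.40° (from vertical).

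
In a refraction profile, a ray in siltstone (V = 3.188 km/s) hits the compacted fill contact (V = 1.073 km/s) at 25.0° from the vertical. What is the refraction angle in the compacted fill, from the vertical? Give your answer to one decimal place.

Snell's law: sin θ₂ = (V₂/V₁)·sin θ₁ = (1.073/3.188)·sin 25.0° = 0.1422.
θ₂ = arcsin 0.1422 = 8.18° from the normal.

8.2°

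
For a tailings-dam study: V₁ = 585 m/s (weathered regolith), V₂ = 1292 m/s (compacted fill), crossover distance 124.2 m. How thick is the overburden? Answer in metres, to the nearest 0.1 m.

h = (x_cross/2)·√((V₂−V₁)/(V₂+V₁)).
(V₂−V₁)/(V₂+V₁) = (1292−585)/(1292+585) = 0.3767; √ = 0.6137.
h = (124.2/2)·0.6137 = 38.11 m.

38.1 m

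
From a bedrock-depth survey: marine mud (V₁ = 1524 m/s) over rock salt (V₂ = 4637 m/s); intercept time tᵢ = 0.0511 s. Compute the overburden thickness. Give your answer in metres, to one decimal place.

41.2 m

h = tᵢ·V₁·V₂ / (2·√(V₂²−V₁²)).
√(V₂²−V₁²) = √(4637² − 1524²) = 4379.4 m/s.
h = 0.0511 s × 1524 × 4637 / (2 × 4379.4) = 41.23 m.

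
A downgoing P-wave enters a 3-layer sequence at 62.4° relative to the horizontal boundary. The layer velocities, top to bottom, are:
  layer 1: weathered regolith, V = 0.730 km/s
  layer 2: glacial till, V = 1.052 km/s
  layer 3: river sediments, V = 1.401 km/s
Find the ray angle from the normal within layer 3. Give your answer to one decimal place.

62.8°

From the normal: θ₁ = 90° − 62.4° = 27.6°.
Ray parameter p = sin 27.6° / 0.730 = 6.3465e-01 s/km.
sin θ_3 = p·V_3 = 6.3465e-01 × 1.401 = 0.8891.
θ_3 = 62.77° from the vertical.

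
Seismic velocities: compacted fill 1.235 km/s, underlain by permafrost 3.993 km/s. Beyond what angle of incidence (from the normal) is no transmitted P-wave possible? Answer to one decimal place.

18.0°

Critical incidence: sin θ_c = V₁/V₂ = 1.235/3.993 = 0.3093.
θ_c = arcsin 0.3093 = 18.02°.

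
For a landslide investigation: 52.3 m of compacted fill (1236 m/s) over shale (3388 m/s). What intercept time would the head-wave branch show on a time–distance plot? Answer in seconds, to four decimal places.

0.0788 s

tᵢ = 2h·√(V₂²−V₁²)/(V₁V₂).
√(V₂²−V₁²) = √(3388²−1236²) = 3154.5 m/s.
tᵢ = 2·52.3·3154.5/(1236·3388) = 0.07880 s.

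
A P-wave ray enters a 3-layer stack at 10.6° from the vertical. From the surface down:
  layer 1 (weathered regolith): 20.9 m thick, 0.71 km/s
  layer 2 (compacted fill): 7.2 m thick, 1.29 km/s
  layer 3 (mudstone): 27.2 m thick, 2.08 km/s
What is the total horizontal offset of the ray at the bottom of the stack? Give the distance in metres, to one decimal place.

23.9 m

Apply Snell's law at each interface; in layer i the horizontal offset is hᵢ·tan θᵢ.
Layer 1: θ = 10.60°; offset = 20.9·tan 10.60° = 3.911 m.
Layer 2: sin θ = 1.29·sin 10.6°/0.71 = 0.3342, θ = 19.53°; offset = 7.2·tan 19.53° = 2.553 m.
Layer 3: sin θ = 2.08·sin 10.6°/0.71 = 0.5389, θ = 32.61°; offset = 27.2·tan 32.61° = 17.401 m.
Total horizontal offset = 23.866 m.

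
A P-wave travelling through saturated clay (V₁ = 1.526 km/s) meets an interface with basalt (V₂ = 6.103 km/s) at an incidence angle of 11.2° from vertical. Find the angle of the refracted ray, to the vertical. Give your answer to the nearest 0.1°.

51.0°

Snell's law: sin θ₂ = (V₂/V₁)·sin θ₁ = (6.103/1.526)·sin 11.2° = 0.7768.
θ₂ = arcsin 0.7768 = 50.97° from the normal.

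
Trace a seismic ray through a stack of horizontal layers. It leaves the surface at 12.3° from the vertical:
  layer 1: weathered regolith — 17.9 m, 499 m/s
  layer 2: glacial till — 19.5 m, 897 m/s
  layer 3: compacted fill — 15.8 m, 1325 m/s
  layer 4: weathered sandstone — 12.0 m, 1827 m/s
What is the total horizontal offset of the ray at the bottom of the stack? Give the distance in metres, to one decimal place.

37.8 m

Apply Snell's law at each interface; in layer i the horizontal offset is hᵢ·tan θᵢ.
Layer 1: θ = 12.30°; offset = 17.9·tan 12.30° = 3.903 m.
Layer 2: sin θ = 897·sin 12.3°/499 = 0.3829, θ = 22.52°; offset = 19.5·tan 22.52° = 8.084 m.
Layer 3: sin θ = 1325·sin 12.3°/499 = 0.5657, θ = 34.45°; offset = 15.8·tan 34.45° = 10.838 m.
Layer 4: sin θ = 1827·sin 12.3°/499 = 0.7800, θ = 51.26°; offset = 12.0·tan 51.26° = 14.956 m.
Total horizontal offset = 37.780 m.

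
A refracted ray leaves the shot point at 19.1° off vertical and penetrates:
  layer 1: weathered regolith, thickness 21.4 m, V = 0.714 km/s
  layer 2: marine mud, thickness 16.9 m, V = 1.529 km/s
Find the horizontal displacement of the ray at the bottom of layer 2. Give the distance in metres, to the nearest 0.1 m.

24.0 m

Ray parameter p = sin 19.1° / 0.714 km/s = 4.5829e-01 s/km.
Layer 1: θ = 19.10°; offset = 21.4·tan 19.10° = 7.410 m.
Layer 2: sin θ = p·1.529 = 0.7007 → θ = 44.49°; offset = 16.9·tan 44.49° = 16.599 m.
Σ offsets = 24.009 m.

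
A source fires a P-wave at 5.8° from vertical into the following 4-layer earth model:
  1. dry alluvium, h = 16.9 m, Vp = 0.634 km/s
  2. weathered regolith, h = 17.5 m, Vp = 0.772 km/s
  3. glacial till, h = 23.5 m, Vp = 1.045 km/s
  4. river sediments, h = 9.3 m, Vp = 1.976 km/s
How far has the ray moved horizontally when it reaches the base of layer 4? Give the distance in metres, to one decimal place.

10.9 m

Ray parameter p = sin 5.8° / 0.634 km/s = 1.5939e-01 s/km.
Layer 1: θ = 5.80°; offset = 16.9·tan 5.80° = 1.717 m.
Layer 2: sin θ = p·0.772 = 0.1231 → θ = 7.07°; offset = 17.5·tan 7.07° = 2.170 m.
Layer 3: sin θ = p·1.045 = 0.1666 → θ = 9.59°; offset = 23.5·tan 9.59° = 3.970 m.
Layer 4: sin θ = p·1.976 = 0.3150 → θ = 18.36°; offset = 9.3·tan 18.36° = 3.086 m.
Total horizontal offset = 10.943 m.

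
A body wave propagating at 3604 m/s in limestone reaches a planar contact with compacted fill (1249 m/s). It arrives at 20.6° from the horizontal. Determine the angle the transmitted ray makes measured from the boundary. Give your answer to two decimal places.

Angle from the normal: 90° − 20.6° = 69.4°.
sin θ₁/V₁ = sin θ₂/V₂ ⇒ sin θ₂ = 1249·sin 69.4°/3604 = 1249·0.9361/3604 = 0.3244.
θ₂ = sin⁻¹(0.3244) = 18.93° (from vertical).
From the interface: 90° − 18.93° = 71.07°.

71.07°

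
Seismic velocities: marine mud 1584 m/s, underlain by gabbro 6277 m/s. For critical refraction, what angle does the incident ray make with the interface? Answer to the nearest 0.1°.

Critical incidence: sin θ_c = V₁/V₂ = 1584/6277 = 0.2523.
θ_c = arcsin 0.2523 = 14.62°.
Measured from the interface: 90° − 14.62° = 75.38°.

75.4°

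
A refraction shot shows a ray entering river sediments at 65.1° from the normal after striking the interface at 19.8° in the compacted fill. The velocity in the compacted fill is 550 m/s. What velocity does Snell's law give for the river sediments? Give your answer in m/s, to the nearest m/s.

1473 m/s

sin 19.8° = 0.3387; sin 65.1° = 0.9070.
V₂ = V₁·(sin θ₂/sin θ₁) = 550·(0.9070/0.3387) = 1472.74 m/s.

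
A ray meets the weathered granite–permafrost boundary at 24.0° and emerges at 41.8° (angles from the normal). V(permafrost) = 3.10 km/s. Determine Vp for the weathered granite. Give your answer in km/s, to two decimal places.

Snell's law: sin 24.0°/V₁ = sin 41.8°/V₂.
V₁ = V₂·sin 24.0°/sin 41.8° = 3.10 × 0.6102 = 1.89 km/s.

1.89 km/s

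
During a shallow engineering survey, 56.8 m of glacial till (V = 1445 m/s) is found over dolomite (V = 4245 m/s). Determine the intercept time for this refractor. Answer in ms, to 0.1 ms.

73.9 ms

θ_c = arcsin(V₁/V₂) = arcsin(1445/4245) = 19.90°; cos θ_c = 0.9403.
tᵢ = 2h·cos θ_c / V₁ = 2·56.8·0.9403 / 1445 = 0.07392 s.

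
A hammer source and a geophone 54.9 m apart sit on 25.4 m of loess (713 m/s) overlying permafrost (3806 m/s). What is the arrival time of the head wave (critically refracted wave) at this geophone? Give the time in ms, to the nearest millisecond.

84 ms

t = x/V₂ + 2h·√(V₂²−V₁²)/(V₁V₂).
√(V₂²−V₁²) = √(3806²−713²) = 3738.6 m/s; delay term = 2·25.4·3738.6/(713·3806) = 0.06999 s.
t = 54.9/3806 + 0.06999 = 0.08441 s.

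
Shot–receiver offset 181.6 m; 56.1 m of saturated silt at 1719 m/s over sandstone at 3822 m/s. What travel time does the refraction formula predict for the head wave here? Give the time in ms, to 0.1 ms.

t = x/V₂ + 2h·√(V₂²−V₁²)/(V₁V₂).
√(V₂²−V₁²) = √(3822²−1719²) = 3413.6 m/s; delay term = 2·56.1·3413.6/(1719·3822) = 0.05830 s.
t = 181.6/3822 + 0.05830 = 0.10581 s.

105.8 ms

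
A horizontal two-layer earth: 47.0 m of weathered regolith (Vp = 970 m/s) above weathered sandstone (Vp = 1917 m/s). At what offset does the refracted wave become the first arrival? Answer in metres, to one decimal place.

x_cross = 2h·√((V₂+V₁)/(V₂−V₁)).
(V₂+V₁)/(V₂−V₁) = (1917+970)/(1917−970) = 3.0486; √ = 1.7460.
x_cross = 2·47.0·1.7460 = 164.13 m.

164.1 m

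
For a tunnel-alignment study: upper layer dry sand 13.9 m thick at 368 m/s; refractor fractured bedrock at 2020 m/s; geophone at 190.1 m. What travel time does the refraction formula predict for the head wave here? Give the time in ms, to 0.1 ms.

t = x/V₂ + 2h·√(V₂²−V₁²)/(V₁V₂).
√(V₂²−V₁²) = √(2020²−368²) = 1986.2 m/s; delay term = 2·13.9·1986.2/(368·2020) = 0.07428 s.
t = 190.1/2020 + 0.07428 = 0.16839 s.

168.4 ms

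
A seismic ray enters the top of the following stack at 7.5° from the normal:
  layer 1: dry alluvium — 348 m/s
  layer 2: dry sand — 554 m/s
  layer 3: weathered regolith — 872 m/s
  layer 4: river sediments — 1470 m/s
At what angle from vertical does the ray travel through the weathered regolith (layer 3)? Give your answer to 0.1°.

Snell's law across each interface conserves sin θ / V, so sin θ_3 = V_3·sin θ₁/V₁.
sin θ_3 = 872 × sin 7.5° / 348 = 0.3271.
θ_3 = arcsin 0.3271 = 19.09°.

19.1°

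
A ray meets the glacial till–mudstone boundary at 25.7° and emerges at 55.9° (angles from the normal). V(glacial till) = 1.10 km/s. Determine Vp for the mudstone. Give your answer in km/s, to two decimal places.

2.10 km/s

Snell's law: sin 25.7°/V₁ = sin 55.9°/V₂.
V₂ = V₁·sin 55.9°/sin 25.7° = 1.10 × 1.9095 = 2.10 km/s.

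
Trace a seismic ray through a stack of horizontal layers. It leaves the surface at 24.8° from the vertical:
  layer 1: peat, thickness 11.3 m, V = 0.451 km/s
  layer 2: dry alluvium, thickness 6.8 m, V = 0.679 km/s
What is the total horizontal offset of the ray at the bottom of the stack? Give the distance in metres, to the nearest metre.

Ray parameter p = sin 24.8° / 0.451 km/s = 9.3005e-01 s/km.
Layer 1: θ = 24.80°; offset = 11.3·tan 24.80° = 5.221 m.
Layer 2: sin θ = p·0.679 = 0.6315 → θ = 39.16°; offset = 6.8·tan 39.16° = 5.538 m.
Total horizontal offset = 10.760 m.

11 m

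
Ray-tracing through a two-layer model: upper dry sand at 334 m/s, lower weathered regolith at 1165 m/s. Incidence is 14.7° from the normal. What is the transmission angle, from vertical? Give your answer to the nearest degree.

62°

Snell's law: sin θ₂ = (V₂/V₁)·sin θ₁ = (1165/334)·sin 14.7° = 0.8851.
θ₂ = arcsin 0.8851 = 62.27° from the normal.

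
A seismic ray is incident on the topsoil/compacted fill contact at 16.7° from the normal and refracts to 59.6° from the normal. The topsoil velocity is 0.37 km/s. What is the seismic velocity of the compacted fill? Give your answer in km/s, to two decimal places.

Snell's law: sin 16.7°/V₁ = sin 59.6°/V₂.
V₂ = V₁·sin 59.6°/sin 16.7° = 0.37 × 3.0015 = 1.11 km/s.

1.11 km/s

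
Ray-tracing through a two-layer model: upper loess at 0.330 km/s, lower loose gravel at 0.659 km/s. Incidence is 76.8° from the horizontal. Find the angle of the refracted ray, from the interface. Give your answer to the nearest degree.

63°

Convert to the normal: θ₁ = 90° − 76.8° = 13.2°.
Snell's law: sin θ₂ = (V₂/V₁)·sin θ₁ = (0.659/0.330)·sin 13.2° = 0.4560.
θ₂ = sin⁻¹(0.4560) = 27.13° (from vertical).
From the interface: 90° − 27.13° = 62.87°.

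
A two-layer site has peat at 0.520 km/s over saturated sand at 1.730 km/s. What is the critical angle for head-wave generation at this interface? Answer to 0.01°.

Critical incidence: sin θ_c = V₁/V₂ = 0.520/1.730 = 0.3006.
θ_c = arcsin 0.3006 = 17.49°.

17.49°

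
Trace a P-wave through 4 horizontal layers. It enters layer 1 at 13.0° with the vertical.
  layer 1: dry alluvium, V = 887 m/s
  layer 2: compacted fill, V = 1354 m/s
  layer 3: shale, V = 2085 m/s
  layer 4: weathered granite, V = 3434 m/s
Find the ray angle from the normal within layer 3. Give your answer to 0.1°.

31.9°

Ray parameter p = sin 13.0° / 887 = 2.5361e-04 s/m.
sin θ_3 = p·V_3 = 2.5361e-04 × 2085 = 0.5288.
θ_3 = 31.92° from the vertical.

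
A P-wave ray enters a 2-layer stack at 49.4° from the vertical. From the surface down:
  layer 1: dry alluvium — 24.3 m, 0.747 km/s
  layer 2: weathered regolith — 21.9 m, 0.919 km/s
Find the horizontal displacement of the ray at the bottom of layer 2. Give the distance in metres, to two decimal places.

85.65 m

p = sin θ₁/V₁ = sin 49.4°/0.747 = 1.0164e+00 s/km is conserved through the stack.
Layer 1: θ = 49.40°; offset = 24.3·tan 49.40° = 28.3513 m.
Layer 2: sin θ = p·0.919 = 0.9341 → θ = 69.08°; offset = 21.9·tan 69.08° = 57.2986 m.
Σ offsets = 85.6499 m.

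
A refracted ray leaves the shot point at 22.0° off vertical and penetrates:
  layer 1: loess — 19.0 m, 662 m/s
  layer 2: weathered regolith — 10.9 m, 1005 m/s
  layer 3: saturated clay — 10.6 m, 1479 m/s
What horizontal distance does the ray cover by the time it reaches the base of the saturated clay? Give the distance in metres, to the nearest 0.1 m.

Ray parameter p = sin 22.0° / 662 m/s = 5.6587e-04 s/m.
Layer 1: θ = 22.00°; offset = 19.0·tan 22.00° = 7.676 m.
Layer 2: sin θ = p·1005 = 0.5687 → θ = 34.66°; offset = 10.9·tan 34.66° = 7.536 m.
Layer 3: sin θ = p·1479 = 0.8369 → θ = 56.82°; offset = 10.6·tan 56.82° = 16.209 m.
Total horizontal offset = 31.421 m.

31.4 m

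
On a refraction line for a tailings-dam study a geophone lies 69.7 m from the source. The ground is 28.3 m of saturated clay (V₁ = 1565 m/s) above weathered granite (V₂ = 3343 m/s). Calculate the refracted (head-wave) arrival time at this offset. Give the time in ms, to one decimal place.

θ_c = arcsin(V₁/V₂) = arcsin(1565/3343) = 27.91°, cos θ_c = 0.8837.
Intercept time tᵢ = 2h cos θ_c / V₁ = 2·28.3·0.8837/1565 = 0.03196 s.
t = x/V₂ + tᵢ = 69.7/3343 + 0.03196 = 0.05281 s.

52.8 ms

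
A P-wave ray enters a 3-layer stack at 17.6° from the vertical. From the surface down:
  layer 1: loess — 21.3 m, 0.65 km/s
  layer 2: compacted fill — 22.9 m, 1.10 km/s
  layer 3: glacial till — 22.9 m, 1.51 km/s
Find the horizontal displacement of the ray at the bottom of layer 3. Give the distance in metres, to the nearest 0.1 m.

43.0 m

Ray parameter p = sin 17.6° / 0.65 km/s = 4.6518e-01 s/km.
Layer 1: θ = 17.60°; offset = 21.3·tan 17.60° = 6.757 m.
Layer 2: sin θ = p·1.10 = 0.5117 → θ = 30.78°; offset = 22.9·tan 30.78° = 13.639 m.
Layer 3: sin θ = p·1.51 = 0.7024 → θ = 44.62°; offset = 22.9·tan 44.62° = 22.600 m.
Summing the layer offsets gives 42.996 m.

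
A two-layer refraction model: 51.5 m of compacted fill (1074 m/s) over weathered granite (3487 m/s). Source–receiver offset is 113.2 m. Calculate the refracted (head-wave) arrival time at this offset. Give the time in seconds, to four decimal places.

0.1237 s

t = x/V₂ + 2h·√(V₂²−V₁²)/(V₁V₂).
√(V₂²−V₁²) = √(3487²−1074²) = 3317.5 m/s; delay term = 2·51.5·3317.5/(1074·3487) = 0.09124 s.
t = 113.2/3487 + 0.09124 = 0.12370 s.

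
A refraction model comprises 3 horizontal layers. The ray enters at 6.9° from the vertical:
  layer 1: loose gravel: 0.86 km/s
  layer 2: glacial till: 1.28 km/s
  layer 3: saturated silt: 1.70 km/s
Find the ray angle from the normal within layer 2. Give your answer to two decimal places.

Ray parameter p = sin 6.9° / 0.86 = 1.3969e-01 s/km.
sin θ_2 = p·V_2 = 1.3969e-01 × 1.28 = 0.1788.
θ_2 = 10.30° from the vertical.

10.30°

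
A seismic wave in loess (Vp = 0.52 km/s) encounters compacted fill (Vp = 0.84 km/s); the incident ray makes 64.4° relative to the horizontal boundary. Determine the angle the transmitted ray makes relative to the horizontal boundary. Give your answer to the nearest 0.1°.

45.7°

Convert to the normal: θ₁ = 90° − 64.4° = 25.6°.
sin θ₁/V₁ = sin θ₂/V₂ ⇒ sin θ₂ = 0.84·sin 25.6°/0.52 = 0.84·0.4321/0.52 = 0.6980.
θ₂ = sin⁻¹(0.6980) = 44.27° (from vertical).
From the interface: 90° − 44.27° = 45.73°.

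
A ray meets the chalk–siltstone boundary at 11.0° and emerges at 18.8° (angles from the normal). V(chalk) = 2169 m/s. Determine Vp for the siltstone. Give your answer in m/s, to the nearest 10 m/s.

Snell's law: sin 11.0°/V₁ = sin 18.8°/V₂.
V₂ = V₁·sin 18.8°/sin 11.0° = 2169 × 1.6889 = 3663.32 m/s.

3660 m/s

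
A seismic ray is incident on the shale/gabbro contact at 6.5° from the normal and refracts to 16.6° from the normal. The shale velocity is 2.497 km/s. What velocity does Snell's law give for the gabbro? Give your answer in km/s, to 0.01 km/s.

sin 6.5° = 0.1132; sin 16.6° = 0.2857.
V₂ = V₁·(sin θ₂/sin θ₁) = 2.497·(0.2857/0.1132) = 6.30 km/s.

6.30 km/s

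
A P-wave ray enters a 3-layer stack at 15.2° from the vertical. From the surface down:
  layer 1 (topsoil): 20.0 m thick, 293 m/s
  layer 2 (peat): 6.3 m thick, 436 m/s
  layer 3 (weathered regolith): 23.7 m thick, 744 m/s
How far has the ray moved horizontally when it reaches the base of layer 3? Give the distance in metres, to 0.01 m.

p = sin θ₁/V₁ = sin 15.2°/293 = 8.9484e-04 s/m is conserved through the stack.
Layer 1: θ = 15.20°; offset = 20.0·tan 15.20° = 5.4339 m.
Layer 2: sin θ = p·436 = 0.3902 → θ = 22.96°; offset = 6.3·tan 22.96° = 2.6695 m.
Layer 3: sin θ = p·744 = 0.6658 → θ = 41.74°; offset = 23.7·tan 41.74° = 21.1463 m.
Total horizontal offset = 29.2497 m.

29.25 m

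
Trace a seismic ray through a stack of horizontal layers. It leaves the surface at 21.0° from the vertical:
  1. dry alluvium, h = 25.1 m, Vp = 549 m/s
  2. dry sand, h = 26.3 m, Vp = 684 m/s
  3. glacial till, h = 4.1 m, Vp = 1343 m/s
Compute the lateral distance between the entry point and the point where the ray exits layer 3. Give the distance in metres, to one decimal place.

p = sin θ₁/V₁ = sin 21.0°/549 = 6.5276e-04 s/m is conserved through the stack.
Layer 1: θ = 21.00°; offset = 25.1·tan 21.00° = 9.635 m.
Layer 2: sin θ = p·684 = 0.4465 → θ = 26.52°; offset = 26.3·tan 26.52° = 13.123 m.
Layer 3: sin θ = p·1343 = 0.8767 → θ = 61.24°; offset = 4.1·tan 61.24° = 7.471 m.
Summing the layer offsets gives 30.229 m.

30.2 m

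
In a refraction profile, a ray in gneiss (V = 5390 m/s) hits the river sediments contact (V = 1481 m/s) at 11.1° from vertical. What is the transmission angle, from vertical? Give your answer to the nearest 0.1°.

3.0°

Snell's law: sin θ₂ = (V₂/V₁)·sin θ₁ = (1481/5390)·sin 11.1° = 0.0529.
θ₂ = sin⁻¹(0.0529) = 3.03° (from vertical).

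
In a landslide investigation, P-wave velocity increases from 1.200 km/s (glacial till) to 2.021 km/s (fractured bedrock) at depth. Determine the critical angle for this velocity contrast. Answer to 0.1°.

36.4°

Critical incidence: sin θ_c = V₁/V₂ = 1.200/2.021 = 0.5938.
θ_c = arcsin 0.5938 = 36.42°.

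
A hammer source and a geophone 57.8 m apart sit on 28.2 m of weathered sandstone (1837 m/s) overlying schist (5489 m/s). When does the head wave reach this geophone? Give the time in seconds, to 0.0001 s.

0.0395 s

t = x/V₂ + 2h·√(V₂²−V₁²)/(V₁V₂).
√(V₂²−V₁²) = √(5489²−1837²) = 5172.5 m/s; delay term = 2·28.2·5172.5/(1837·5489) = 0.02893 s.
t = 57.8/5489 + 0.02893 = 0.03946 s.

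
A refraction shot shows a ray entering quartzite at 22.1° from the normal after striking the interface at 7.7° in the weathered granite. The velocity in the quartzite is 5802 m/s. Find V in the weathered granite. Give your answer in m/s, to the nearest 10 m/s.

2070 m/s

sin 7.7° = 0.1340; sin 22.1° = 0.3762.
V₁ = V₂·(sin θ₁/sin θ₂) = 5802·(0.1340/0.3762) = 2066.29 m/s.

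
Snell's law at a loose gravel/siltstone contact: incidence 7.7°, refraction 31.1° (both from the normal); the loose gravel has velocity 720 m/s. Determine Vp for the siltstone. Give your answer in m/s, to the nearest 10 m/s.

Snell's law: sin 7.7°/V₁ = sin 31.1°/V₂.
V₂ = V₁·sin 31.1°/sin 7.7° = 720 × 3.8551 = 2775.69 m/s.

2780 m/s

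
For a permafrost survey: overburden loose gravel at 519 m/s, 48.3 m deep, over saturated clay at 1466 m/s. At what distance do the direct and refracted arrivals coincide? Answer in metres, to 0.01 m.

θ_c = arcsin(519/1466) = 20.73°, so cos θ_c = 0.9352 and tᵢ = 2h cos θ_c/V₁ = 0.1741 s.
At crossover x/V₁ = x/V₂ + tᵢ ⇒ x = tᵢ/(1/V₁ − 1/V₂) = 0.17407/(1.9268e-03 − 6.8213e-04) = 139.86 m.

139.86 m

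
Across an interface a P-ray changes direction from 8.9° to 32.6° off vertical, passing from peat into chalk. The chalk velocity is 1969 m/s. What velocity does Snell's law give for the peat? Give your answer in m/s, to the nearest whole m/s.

565 m/s

sin 8.9° = 0.1547; sin 32.6° = 0.5388.
V₁ = V₂·(sin θ₁/sin θ₂) = 1969·(0.1547/0.5388) = 565.41 m/s.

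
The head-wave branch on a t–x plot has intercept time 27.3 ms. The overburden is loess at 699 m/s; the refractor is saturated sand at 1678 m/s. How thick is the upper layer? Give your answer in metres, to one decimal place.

h = tᵢ·V₁·V₂ / (2·√(V₂²−V₁²)).
√(V₂²−V₁²) = √(1678² − 699²) = 1525.5 m/s.
h = 0.0273 s × 699 × 1678 / (2 × 1525.5) = 10.50 m.

10.5 m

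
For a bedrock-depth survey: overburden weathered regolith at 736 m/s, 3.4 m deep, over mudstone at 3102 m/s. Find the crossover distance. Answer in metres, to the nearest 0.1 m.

8.7 m

θ_c = arcsin(736/3102) = 13.73°, so cos θ_c = 0.9714 and tᵢ = 2h cos θ_c/V₁ = 0.0090 s.
At crossover x/V₁ = x/V₂ + tᵢ ⇒ x = tᵢ/(1/V₁ − 1/V₂) = 0.00898/(1.3587e-03 − 3.2237e-04) = 8.66 m.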